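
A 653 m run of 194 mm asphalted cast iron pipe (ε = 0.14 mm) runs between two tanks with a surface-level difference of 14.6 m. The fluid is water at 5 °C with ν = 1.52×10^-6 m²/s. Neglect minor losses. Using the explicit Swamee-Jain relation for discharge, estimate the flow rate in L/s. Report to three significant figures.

Swamee-Jain (Type II): Q = -0.965·√(gD⁵h_f/L)·ln[ε/(3.7D) + √(3.17ν²L/(gD³h_f))]
√(gD⁵h_f/L) = √(9.81·0.194⁵·14.6/653) = 0.007764
ε/(3.7D) = 1.95×10^-4; √(3.17ν²L/(gD³h_f)) = 6.76×10^-5
Q = -0.965·0.007764·ln(2.627×10^-4) = 0.06177 m³/s
Check: V = 2.09 m/s, Re = 2.67×10^5, f = 0.01963, h_f = 14.7 m ≈ 14.6 m ✓

Q ≈ 61.8 L/s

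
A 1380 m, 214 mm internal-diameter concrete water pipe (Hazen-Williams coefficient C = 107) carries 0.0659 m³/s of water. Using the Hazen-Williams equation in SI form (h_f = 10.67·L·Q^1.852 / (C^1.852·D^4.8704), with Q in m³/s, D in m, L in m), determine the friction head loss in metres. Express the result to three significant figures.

h_f = 10.67·1380·0.0659^1.852 / (107^1.852·0.214^4.8704) = 30.43 m

h_f ≈ 30.4 m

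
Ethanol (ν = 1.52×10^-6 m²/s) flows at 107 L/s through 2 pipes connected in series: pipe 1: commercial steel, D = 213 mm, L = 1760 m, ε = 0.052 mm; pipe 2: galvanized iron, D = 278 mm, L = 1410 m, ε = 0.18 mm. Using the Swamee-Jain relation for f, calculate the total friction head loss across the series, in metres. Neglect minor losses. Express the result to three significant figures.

Pipe 1: V = 3.003 m/s, Re = 4.21×10^5, ε/D = 2.44×10^-4, f = 0.01613, h_1 = f(L/D)V²/2g = 61.27 m
Pipe 2: V = 1.763 m/s, Re = 3.22×10^5, ε/D = 6.47×10^-4, f = 0.01905, h_2 = f(L/D)V²/2g = 15.30 m
Series → Q common, losses add: H = Σh = 76.57 m

H ≈ 76.6 m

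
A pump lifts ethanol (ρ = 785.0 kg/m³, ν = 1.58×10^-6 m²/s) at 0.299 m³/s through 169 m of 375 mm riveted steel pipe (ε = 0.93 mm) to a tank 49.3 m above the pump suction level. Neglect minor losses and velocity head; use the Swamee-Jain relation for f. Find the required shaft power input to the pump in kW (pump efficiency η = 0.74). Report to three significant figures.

P_shaft ≈ 167 kW

V = 4Q/(πD²) = 2.707 m/s; Re = 6.43×10^5; ε/D = 0.00248; f = 0.02516
h_f = f(L/D)V²/2g = 4.235 m
Total head H = z + h_f = 49.3 + 4.235 = 53.54 m
P_hyd = ρgQH = 785.0·9.81·0.299·53.54 = 123.3 kW
P_shaft = P_hyd/η = 123.3/0.74 = 166.6 kW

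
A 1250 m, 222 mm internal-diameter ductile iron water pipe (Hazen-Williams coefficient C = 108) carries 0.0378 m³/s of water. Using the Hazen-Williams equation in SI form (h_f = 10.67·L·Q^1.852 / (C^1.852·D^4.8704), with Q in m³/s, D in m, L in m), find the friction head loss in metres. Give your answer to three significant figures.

h_f = 10.67·1250·0.0378^1.852 / (108^1.852·0.222^4.8704) = 8.095 m

h_f ≈ 8.09 m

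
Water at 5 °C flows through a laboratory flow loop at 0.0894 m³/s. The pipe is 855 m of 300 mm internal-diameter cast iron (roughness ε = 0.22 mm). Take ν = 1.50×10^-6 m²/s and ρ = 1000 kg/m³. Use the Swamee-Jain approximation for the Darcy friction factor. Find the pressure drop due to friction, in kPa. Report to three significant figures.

V = 4Q/(πD²) = 4·0.0894/(π·0.300²) = 1.265 m/s
Re = VD/ν = 1.265·0.300/1.50×10^-6 = 2.53×10^5 → turbulent
ε/D = 0.22/300 = 7.33×10^-4
Swamee-Jain: f = 0.01975
h_f = f(L/D)V²/(2g) = 0.01975·(855/0.300)·1.265²/(2·9.81) = 4.590 m
Δp = ρg·h_f = 1000·9.81·4.590 = 45.02 kPa

Δp ≈ 45.0 kPa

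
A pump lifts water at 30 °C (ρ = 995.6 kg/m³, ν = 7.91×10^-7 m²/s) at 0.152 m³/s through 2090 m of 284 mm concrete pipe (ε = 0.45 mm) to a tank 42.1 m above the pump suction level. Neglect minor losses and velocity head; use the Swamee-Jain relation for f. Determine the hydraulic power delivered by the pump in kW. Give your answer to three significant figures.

V = 4Q/(πD²) = 2.399 m/s; Re = 8.62×10^5; ε/D = 0.00158; f = 0.02238
h_f = f(L/D)V²/2g = 48.32 m
Total head H = z + h_f = 42.1 + 48.32 = 90.42 m
P_hyd = ρgQH = 995.6·9.81·0.152·90.42 = 134.2 kW

P_hyd ≈ 134 kW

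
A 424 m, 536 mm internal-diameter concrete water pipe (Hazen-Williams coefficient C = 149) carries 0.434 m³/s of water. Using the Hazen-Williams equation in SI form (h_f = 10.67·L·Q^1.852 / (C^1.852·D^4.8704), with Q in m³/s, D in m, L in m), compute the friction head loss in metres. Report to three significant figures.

h_f = 10.67·424·0.434^1.852 / (149^1.852·0.536^4.8704) = 1.899 m

h_f ≈ 1.90 m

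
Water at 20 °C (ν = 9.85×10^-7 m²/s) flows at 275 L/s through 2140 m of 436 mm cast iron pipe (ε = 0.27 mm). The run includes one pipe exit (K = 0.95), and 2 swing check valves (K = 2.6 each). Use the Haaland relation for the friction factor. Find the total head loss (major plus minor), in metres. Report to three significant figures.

V = 4Q/(πD²) = 1.842 m/s; V²/2g = 0.1729 m
Re = 8.15×10^5, ε/D = 6.19×10^-4 → f = 0.01802 (Haaland)
Major: h_f = f(L/D)·V²/2g = 0.01802·4908·0.1729 = 15.30 m
Minor: ΣK = 6.15; h_m = ΣK·V²/2g = 1.063 m
Total H_L = 15.30 + 1.063 = 16.36 m

H_L ≈ 16.4 m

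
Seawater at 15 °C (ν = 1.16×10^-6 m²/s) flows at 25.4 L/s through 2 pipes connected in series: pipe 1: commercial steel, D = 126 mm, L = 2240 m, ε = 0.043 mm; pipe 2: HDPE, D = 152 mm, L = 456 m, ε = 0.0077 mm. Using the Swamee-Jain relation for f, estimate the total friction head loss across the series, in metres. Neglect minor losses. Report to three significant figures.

H ≈ 72.0 m

Pipe 1: V = 2.037 m/s, Re = 2.21×10^5, ε/D = 3.41×10^-4, f = 0.01785, h_1 = f(L/D)V²/2g = 67.12 m
Pipe 2: V = 1.400 m/s, Re = 1.83×10^5, ε/D = 5.07×10^-5, f = 0.01623, h_2 = f(L/D)V²/2g = 4.862 m
Series → Q common, losses add: H = Σh = 71.98 m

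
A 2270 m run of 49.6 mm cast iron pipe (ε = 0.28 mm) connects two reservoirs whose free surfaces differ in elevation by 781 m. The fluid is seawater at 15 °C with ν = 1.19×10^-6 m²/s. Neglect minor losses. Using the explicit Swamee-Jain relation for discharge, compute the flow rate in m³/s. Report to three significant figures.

Q ≈ 0.00624 m³/s

Swamee-Jain (Type II): Q = -0.965·√(gD⁵h_f/L)·ln[ε/(3.7D) + √(3.17ν²L/(gD³h_f))]
√(gD⁵h_f/L) = √(9.81·0.0496⁵·781/2270) = 0.001007
ε/(3.7D) = 0.00153; √(3.17ν²L/(gD³h_f)) = 1.04×10^-4
Q = -0.965·0.001007·ln(0.001630) = 0.006235 m³/s
Check: V = 3.23 m/s, Re = 1.35×10^5, f = 0.03238, h_f = 787 m ≈ 781 m ✓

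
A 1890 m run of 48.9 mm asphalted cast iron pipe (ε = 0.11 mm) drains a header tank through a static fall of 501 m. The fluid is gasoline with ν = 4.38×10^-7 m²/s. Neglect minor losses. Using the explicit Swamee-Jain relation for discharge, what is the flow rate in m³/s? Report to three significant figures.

Swamee-Jain (Type II): Q = -0.965·√(gD⁵h_f/L)·ln[ε/(3.7D) + √(3.17ν²L/(gD³h_f))]
√(gD⁵h_f/L) = √(9.81·0.0489⁵·501/1890) = 8.527×10^-4
ε/(3.7D) = 6.08×10^-4; √(3.17ν²L/(gD³h_f)) = 4.47×10^-5
Q = -0.965·8.527×10^-4·ln(6.527×10^-4) = 0.006035 m³/s
Check: V = 3.21 m/s, Re = 3.59×10^5, f = 0.02477, h_f = 504 m ≈ 501 m ✓

Q ≈ 0.00604 m³/s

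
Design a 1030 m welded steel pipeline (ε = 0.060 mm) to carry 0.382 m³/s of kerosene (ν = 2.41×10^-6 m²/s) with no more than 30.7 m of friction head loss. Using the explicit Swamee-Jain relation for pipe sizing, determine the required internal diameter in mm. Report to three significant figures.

Swamee-Jain (Type III): D = 0.66·[ε^1.25·(LQ²/(gh_f))^4.75 + ν·Q^9.4·(L/(gh_f))^5.2]^0.04
LQ²/(gh_f) = 0.4991; L/(gh_f) = 3.420
Term 1 = ε^1.25·(…)^4.75 = 1.95×10^-7; Term 2 = ν·Q^9.4·(…)^5.2 = 1.70×10^-7
D = 0.66·(1.95×10^-7 + 1.70×10^-7)^0.04 = 0.3648 m = 365 mm
Check: V = 3.66 m/s, Re = 5.53×10^5, f = 0.01503, h_f = 28.9 m ≈ 30.7 m ✓

D ≈ 365 mm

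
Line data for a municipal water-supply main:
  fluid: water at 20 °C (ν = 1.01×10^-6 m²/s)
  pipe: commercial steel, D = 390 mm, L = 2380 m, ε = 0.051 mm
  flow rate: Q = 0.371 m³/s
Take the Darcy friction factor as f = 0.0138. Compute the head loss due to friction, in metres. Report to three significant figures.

V = 4Q/(πD²) = 4·0.371/(π·0.390²) = 3.106 m/s
h_f = f(L/D)V²/(2g) = 0.01380·(2380/0.390)·3.106²/(2·9.81) = 41.40 m

h_f ≈ 41.4 m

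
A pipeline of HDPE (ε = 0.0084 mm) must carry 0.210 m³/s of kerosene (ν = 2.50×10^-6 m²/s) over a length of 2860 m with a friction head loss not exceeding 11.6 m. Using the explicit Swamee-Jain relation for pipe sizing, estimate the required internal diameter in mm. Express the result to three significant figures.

D ≈ 429 mm

Swamee-Jain (Type III): D = 0.66·[ε^1.25·(LQ²/(gh_f))^4.75 + ν·Q^9.4·(L/(gh_f))^5.2]^0.04
LQ²/(gh_f) = 1.108; L/(gh_f) = 25.13
Term 1 = ε^1.25·(…)^4.75 = 7.37×10^-7; Term 2 = ν·Q^9.4·(…)^5.2 = 2.03×10^-5
D = 0.66·(7.37×10^-7 + 2.03×10^-5)^0.04 = 0.4290 m = 429 mm
Check: V = 1.45 m/s, Re = 2.49×10^5, f = 0.01509, h_f = 10.8 m ≈ 11.6 m ✓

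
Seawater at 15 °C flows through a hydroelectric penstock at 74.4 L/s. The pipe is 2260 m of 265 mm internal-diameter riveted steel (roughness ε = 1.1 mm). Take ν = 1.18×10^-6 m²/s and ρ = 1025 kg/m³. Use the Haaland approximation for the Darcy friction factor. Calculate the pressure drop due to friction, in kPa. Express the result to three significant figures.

Δp ≈ 231 kPa

V = 4Q/(πD²) = 4·0.0744/(π·0.265²) = 1.349 m/s
Re = VD/ν = 1.349·0.265/1.18×10^-6 = 3.03×10^5 → turbulent
ε/D = 1.1/265 = 0.00415
Haaland: f = 0.02911
h_f = f(L/D)V²/(2g) = 0.02911·(2260/0.265)·1.349²/(2·9.81) = 23.02 m
Δp = ρg·h_f = 1025·9.81·23.02 = 231.5 kPa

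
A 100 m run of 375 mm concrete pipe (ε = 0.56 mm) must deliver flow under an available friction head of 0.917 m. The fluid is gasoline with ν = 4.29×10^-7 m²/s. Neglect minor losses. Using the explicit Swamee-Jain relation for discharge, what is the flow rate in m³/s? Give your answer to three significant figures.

Q ≈ 0.194 m³/s

Swamee-Jain (Type II): Q = -0.965·√(gD⁵h_f/L)·ln[ε/(3.7D) + √(3.17ν²L/(gD³h_f))]
√(gD⁵h_f/L) = √(9.81·0.375⁵·0.917/100) = 0.02583
ε/(3.7D) = 4.04×10^-4; √(3.17ν²L/(gD³h_f)) = 1.11×10^-5
Q = -0.965·0.02583·ln(4.147×10^-4) = 0.1941 m³/s
Check: V = 1.76 m/s, Re = 1.54×10^6, f = 0.02191, h_f = 0.920 m ≈ 0.917 m ✓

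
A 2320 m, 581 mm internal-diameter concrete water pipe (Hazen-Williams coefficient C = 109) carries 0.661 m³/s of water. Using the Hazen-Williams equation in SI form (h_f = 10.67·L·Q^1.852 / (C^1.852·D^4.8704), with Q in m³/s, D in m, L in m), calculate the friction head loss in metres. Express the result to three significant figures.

h_f ≈ 27.3 m

h_f = 10.67·2320·0.661^1.852 / (109^1.852·0.581^4.8704) = 27.28 m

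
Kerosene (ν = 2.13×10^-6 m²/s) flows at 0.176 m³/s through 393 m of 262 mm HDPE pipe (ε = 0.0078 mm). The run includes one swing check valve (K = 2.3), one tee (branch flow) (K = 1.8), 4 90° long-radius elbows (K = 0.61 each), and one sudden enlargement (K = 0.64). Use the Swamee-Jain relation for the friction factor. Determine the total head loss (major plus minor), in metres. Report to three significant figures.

V = 4Q/(πD²) = 3.265 m/s; V²/2g = 0.5432 m
Re = 4.02×10^5, ε/D = 2.98×10^-5 → f = 0.01403 (Swamee-Jain)
Major: h_f = f(L/D)·V²/2g = 0.01403·1500·0.5432 = 11.43 m
Minor: ΣK = 7.18; h_m = ΣK·V²/2g = 3.900 m
Total H_L = 11.43 + 3.900 = 15.33 m

H_L ≈ 15.3 m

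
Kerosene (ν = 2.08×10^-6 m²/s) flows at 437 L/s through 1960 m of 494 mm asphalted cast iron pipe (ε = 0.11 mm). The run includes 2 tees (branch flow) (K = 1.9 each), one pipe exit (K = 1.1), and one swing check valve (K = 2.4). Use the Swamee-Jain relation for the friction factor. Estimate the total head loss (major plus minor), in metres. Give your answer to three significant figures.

H_L ≈ 18.4 m

V = 4Q/(πD²) = 2.280 m/s; V²/2g = 0.2650 m
Re = 5.42×10^5, ε/D = 2.23×10^-4 → f = 0.01562 (Swamee-Jain)
Major: h_f = f(L/D)·V²/2g = 0.01562·3968·0.2650 = 16.42 m
Minor: ΣK = 7.30; h_m = ΣK·V²/2g = 1.934 m
Total H_L = 16.42 + 1.934 = 18.36 m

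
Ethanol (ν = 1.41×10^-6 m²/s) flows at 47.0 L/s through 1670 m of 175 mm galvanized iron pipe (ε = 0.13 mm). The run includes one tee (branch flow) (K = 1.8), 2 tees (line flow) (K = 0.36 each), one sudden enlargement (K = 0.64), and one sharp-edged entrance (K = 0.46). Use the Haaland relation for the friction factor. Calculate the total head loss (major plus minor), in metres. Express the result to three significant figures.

H_L ≈ 37.1 m

V = 4Q/(πD²) = 1.954 m/s; V²/2g = 0.1946 m
Re = 2.43×10^5, ε/D = 7.43×10^-4 → f = 0.01958 (Haaland)
Major: h_f = f(L/D)·V²/2g = 0.01958·9543·0.1946 = 36.37 m
Minor: ΣK = 3.62; h_m = ΣK·V²/2g = 0.7045 m
Total H_L = 36.37 + 0.7045 = 37.07 m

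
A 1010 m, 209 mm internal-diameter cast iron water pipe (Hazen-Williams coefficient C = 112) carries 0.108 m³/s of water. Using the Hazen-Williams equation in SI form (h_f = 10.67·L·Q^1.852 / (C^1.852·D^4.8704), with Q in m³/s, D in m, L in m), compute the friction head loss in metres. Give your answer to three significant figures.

h_f ≈ 57.3 m

h_f = 10.67·1010·0.108^1.852 / (112^1.852·0.209^4.8704) = 57.33 m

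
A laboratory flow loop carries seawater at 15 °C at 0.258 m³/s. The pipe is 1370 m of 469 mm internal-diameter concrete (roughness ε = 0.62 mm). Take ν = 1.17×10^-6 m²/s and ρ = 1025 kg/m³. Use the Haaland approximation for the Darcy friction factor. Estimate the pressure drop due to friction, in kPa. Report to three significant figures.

V = 4Q/(πD²) = 4·0.258/(π·0.469²) = 1.493 m/s
Re = VD/ν = 1.493·0.469/1.17×10^-6 = 5.99×10^5 → turbulent
ε/D = 0.62/469 = 0.00132
Haaland: f = 0.02144
h_f = f(L/D)V²/(2g) = 0.02144·(1370/0.469)·1.493²/(2·9.81) = 7.121 m
Δp = ρg·h_f = 1025·9.81·7.121 = 71.60 kPa

Δp ≈ 71.6 kPa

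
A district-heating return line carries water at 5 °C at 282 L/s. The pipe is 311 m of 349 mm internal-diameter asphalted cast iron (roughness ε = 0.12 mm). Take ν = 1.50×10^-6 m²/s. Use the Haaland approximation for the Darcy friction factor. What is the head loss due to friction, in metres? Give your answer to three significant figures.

V = 4Q/(πD²) = 4·0.282/(π·0.349²) = 2.948 m/s
Re = VD/ν = 2.948·0.349/1.50×10^-6 = 6.86×10^5 → turbulent
ε/D = 0.12/349 = 3.44×10^-4
Haaland: f = 0.01623
h_f = f(L/D)V²/(2g) = 0.01623·(311/0.349)·2.948²/(2·9.81) = 6.405 m

h_f ≈ 6.40 m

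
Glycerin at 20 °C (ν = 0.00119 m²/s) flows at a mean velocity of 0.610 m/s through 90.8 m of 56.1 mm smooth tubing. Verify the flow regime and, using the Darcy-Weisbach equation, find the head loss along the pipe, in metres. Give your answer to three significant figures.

h_f ≈ 68.3 m

Re = VD/ν = 0.610·0.05610/0.00119 = 28.8 → laminar (Re < 2300)
f = 64/Re = 2.226
h_f = f(L/D)V²/(2g) = 2.226·(90.8/0.05610)·0.610²/(2·9.81) = 68.32 m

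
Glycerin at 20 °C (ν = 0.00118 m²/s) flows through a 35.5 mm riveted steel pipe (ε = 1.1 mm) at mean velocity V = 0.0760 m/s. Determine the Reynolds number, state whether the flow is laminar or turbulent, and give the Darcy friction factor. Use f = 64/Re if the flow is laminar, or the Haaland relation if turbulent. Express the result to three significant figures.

Re = VD/ν = 0.07600·0.0355/0.00118 = 2.29
Re < 2300 → laminar → f = 64/Re = 27.99

Re ≈ 2.29; laminar; f = 64/Re ≈ 28.0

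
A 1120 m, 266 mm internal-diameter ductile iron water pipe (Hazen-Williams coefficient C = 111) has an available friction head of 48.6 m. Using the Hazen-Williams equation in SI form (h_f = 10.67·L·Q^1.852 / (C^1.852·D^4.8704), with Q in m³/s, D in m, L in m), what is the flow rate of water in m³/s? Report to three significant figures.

Q ≈ 0.175 m³/s

Rearranging: Q = [h_f·C^1.852·D^4.8704 / (10.67·L)]^(1/1.852)
Q = [48.6·111^1.852·0.266^4.8704 / (10.67·1120)]^0.540 = 0.1746 m³/s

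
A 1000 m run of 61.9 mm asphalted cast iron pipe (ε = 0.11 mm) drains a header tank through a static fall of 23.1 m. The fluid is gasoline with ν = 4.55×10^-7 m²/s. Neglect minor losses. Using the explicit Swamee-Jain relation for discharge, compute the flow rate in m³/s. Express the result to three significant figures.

Swamee-Jain (Type II): Q = -0.965·√(gD⁵h_f/L)·ln[ε/(3.7D) + √(3.17ν²L/(gD³h_f))]
√(gD⁵h_f/L) = √(9.81·0.0619⁵·23.1/1000) = 4.538×10^-4
ε/(3.7D) = 4.80×10^-4; √(3.17ν²L/(gD³h_f)) = 1.11×10^-4
Q = -0.965·4.538×10^-4·ln(5.908×10^-4) = 0.003256 m³/s
Check: V = 1.08 m/s, Re = 1.47×10^5, f = 0.02418, h_f = 23.3 m ≈ 23.1 m ✓

Q ≈ 0.00326 m³/s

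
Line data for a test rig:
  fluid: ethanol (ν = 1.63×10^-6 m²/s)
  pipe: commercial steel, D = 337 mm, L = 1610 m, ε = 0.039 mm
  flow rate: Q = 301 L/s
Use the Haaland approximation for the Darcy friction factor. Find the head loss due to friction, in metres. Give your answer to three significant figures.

h_f ≈ 38.7 m

V = 4Q/(πD²) = 4·0.301/(π·0.337²) = 3.375 m/s
Re = VD/ν = 3.375·0.337/1.63×10^-6 = 6.98×10^5 → turbulent
ε/D = 0.039/337 = 1.16×10^-4
Haaland: f = 0.01396
h_f = f(L/D)V²/(2g) = 0.01396·(1610/0.337)·3.375²/(2·9.81) = 38.72 m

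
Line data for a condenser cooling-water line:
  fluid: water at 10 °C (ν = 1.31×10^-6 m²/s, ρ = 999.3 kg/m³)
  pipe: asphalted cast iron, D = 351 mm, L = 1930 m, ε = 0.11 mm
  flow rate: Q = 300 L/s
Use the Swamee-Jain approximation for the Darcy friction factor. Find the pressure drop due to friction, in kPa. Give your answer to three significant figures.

V = 4Q/(πD²) = 4·0.300/(π·0.351²) = 3.100 m/s
Re = VD/ν = 3.100·0.351/1.31×10^-6 = 8.31×10^5 → turbulent
ε/D = 0.11/351 = 3.13×10^-4
Swamee-Jain: f = 0.01601
h_f = f(L/D)V²/(2g) = 0.01601·(1930/0.351)·3.100²/(2·9.81) = 43.12 m
Δp = ρg·h_f = 999.3·9.81·43.12 = 422.7 kPa

Δp ≈ 423 kPa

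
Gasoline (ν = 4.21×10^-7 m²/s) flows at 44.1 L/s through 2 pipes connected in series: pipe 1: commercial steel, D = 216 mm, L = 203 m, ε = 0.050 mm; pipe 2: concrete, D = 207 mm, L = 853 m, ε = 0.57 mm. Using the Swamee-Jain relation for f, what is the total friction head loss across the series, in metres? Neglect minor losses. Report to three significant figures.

Pipe 1: V = 1.203 m/s, Re = 6.17×10^5, ε/D = 2.31×10^-4, f = 0.01555, h_1 = f(L/D)V²/2g = 1.079 m
Pipe 2: V = 1.310 m/s, Re = 6.44×10^5, ε/D = 0.00275, f = 0.02587, h_2 = f(L/D)V²/2g = 9.329 m
Series → Q common, losses add: H = Σh = 10.41 m

H ≈ 10.4 m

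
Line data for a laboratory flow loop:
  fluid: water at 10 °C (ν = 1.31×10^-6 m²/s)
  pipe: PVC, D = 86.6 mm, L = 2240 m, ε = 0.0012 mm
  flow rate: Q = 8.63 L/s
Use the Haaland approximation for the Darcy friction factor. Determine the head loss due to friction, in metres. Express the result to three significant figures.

V = 4Q/(πD²) = 4·0.00863/(π·0.0866²) = 1.465 m/s
Re = VD/ν = 1.465·0.0866/1.31×10^-6 = 9.69×10^4 → turbulent
ε/D = 0.0012/86.6 = 1.39×10^-5
Haaland: f = 0.01799
h_f = f(L/D)V²/(2g) = 0.01799·(2240/0.0866)·1.465²/(2·9.81) = 50.93 m

h_f ≈ 50.9 m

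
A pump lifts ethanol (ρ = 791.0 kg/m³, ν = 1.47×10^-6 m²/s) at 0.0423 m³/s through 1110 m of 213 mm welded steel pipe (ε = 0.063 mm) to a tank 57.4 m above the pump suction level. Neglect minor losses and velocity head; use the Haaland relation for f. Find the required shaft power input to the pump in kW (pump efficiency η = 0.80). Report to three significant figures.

V = 4Q/(πD²) = 1.187 m/s; Re = 1.72×10^5; ε/D = 2.96×10^-4; f = 0.01779
h_f = f(L/D)V²/2g = 6.660 m
Total head H = z + h_f = 57.4 + 6.660 = 64.06 m
P_hyd = ρgQH = 791.0·9.81·0.0423·64.06 = 21.03 kW
P_shaft = P_hyd/η = 21.03/0.80 = 26.28 kW

P_shaft ≈ 26.3 kW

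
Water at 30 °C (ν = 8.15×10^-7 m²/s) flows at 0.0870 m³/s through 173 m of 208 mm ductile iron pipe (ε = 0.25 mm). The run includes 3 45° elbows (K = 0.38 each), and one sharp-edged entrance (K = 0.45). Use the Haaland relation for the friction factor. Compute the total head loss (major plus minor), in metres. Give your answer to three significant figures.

V = 4Q/(πD²) = 2.560 m/s; V²/2g = 0.3341 m
Re = 6.53×10^5, ε/D = 0.00120 → f = 0.02094 (Haaland)
Major: h_f = f(L/D)·V²/2g = 0.02094·831.7·0.3341 = 5.819 m
Minor: ΣK = 1.59; h_m = ΣK·V²/2g = 0.5313 m
Total H_L = 5.819 + 0.5313 = 6.351 m

H_L ≈ 6.35 m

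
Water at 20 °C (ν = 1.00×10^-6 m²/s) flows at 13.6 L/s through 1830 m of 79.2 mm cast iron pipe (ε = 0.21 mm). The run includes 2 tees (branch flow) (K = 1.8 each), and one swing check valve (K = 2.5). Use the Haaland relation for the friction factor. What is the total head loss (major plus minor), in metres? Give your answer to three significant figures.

V = 4Q/(πD²) = 2.761 m/s; V²/2g = 0.3884 m
Re = 2.19×10^5, ε/D = 0.00265 → f = 0.02593 (Haaland)
Major: h_f = f(L/D)·V²/2g = 0.02593·23106·0.3884 = 232.7 m
Minor: ΣK = 6.10; h_m = ΣK·V²/2g = 2.369 m
Total H_L = 232.7 + 2.369 = 235.1 m

H_L ≈ 235 m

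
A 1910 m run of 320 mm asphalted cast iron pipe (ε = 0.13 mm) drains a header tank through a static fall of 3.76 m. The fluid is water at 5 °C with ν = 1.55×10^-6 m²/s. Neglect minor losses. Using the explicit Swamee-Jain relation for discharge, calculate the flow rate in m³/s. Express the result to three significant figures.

Swamee-Jain (Type II): Q = -0.965·√(gD⁵h_f/L)·ln[ε/(3.7D) + √(3.17ν²L/(gD³h_f))]
√(gD⁵h_f/L) = √(9.81·0.320⁵·3.76/1910) = 0.008050
ε/(3.7D) = 1.10×10^-4; √(3.17ν²L/(gD³h_f)) = 1.10×10^-4
Q = -0.965·0.008050·ln(2.195×10^-4) = 0.06544 m³/s
Check: V = 0.814 m/s, Re = 1.68×10^5, f = 0.01876, h_f = 3.78 m ≈ 3.76 m ✓

Q ≈ 0.0654 m³/s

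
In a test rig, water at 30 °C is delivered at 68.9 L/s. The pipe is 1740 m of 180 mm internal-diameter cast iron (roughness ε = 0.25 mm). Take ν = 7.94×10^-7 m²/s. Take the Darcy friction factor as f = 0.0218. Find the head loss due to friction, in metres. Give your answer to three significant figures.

V = 4Q/(πD²) = 4·0.0689/(π·0.180²) = 2.708 m/s
h_f = f(L/D)V²/(2g) = 0.02180·(1740/0.180)·2.708²/(2·9.81) = 78.74 m

h_f ≈ 78.7 m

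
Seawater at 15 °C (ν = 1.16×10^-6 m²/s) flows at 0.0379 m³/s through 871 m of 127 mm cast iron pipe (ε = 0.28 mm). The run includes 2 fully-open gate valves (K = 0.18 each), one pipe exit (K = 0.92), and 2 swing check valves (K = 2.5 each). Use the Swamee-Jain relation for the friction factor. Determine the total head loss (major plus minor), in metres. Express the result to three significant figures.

H_L ≈ 80.1 m

V = 4Q/(πD²) = 2.992 m/s; V²/2g = 0.4562 m
Re = 3.28×10^5, ε/D = 0.00220 → f = 0.02470 (Swamee-Jain)
Major: h_f = f(L/D)·V²/2g = 0.02470·6858·0.4562 = 77.28 m
Minor: ΣK = 6.28; h_m = ΣK·V²/2g = 2.865 m
Total H_L = 77.28 + 2.865 = 80.14 m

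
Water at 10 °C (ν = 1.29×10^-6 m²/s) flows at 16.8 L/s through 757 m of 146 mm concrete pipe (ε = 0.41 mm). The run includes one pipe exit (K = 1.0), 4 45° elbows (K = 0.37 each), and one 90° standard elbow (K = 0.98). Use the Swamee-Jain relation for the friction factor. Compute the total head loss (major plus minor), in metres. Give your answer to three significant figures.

H_L ≈ 7.40 m

V = 4Q/(πD²) = 1.003 m/s; V²/2g = 0.05132 m
Re = 1.14×10^5, ε/D = 0.00281 → f = 0.02713 (Swamee-Jain)
Major: h_f = f(L/D)·V²/2g = 0.02713·5185·0.05132 = 7.219 m
Minor: ΣK = 3.46; h_m = ΣK·V²/2g = 0.1776 m
Total H_L = 7.219 + 0.1776 = 7.396 m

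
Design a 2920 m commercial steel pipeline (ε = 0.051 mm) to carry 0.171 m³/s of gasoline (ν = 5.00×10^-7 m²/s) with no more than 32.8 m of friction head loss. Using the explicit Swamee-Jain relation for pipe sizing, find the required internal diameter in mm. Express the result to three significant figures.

D ≈ 317 mm

Swamee-Jain (Type III): D = 0.66·[ε^1.25·(LQ²/(gh_f))^4.75 + ν·Q^9.4·(L/(gh_f))^5.2]^0.04
LQ²/(gh_f) = 0.2654; L/(gh_f) = 9.075
Term 1 = ε^1.25·(…)^4.75 = 7.90×10^-9; Term 2 = ν·Q^9.4·(…)^5.2 = 2.95×10^-9
D = 0.66·(7.90×10^-9 + 2.95×10^-9)^0.04 = 0.3169 m = 317 mm
Check: V = 2.17 m/s, Re = 1.37×10^6, f = 0.01406, h_f = 31.0 m ≈ 32.8 m ✓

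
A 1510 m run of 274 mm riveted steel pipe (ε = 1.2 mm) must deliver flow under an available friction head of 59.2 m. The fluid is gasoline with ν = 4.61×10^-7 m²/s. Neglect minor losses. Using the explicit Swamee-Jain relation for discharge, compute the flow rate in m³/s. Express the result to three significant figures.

Q ≈ 0.158 m³/s

Swamee-Jain (Type II): Q = -0.965·√(gD⁵h_f/L)·ln[ε/(3.7D) + √(3.17ν²L/(gD³h_f))]
√(gD⁵h_f/L) = √(9.81·0.274⁵·59.2/1510) = 0.02437
ε/(3.7D) = 0.00118; √(3.17ν²L/(gD³h_f)) = 9.23×10^-6
Q = -0.965·0.02437·ln(0.001193) = 0.1583 m³/s
Check: V = 2.68 m/s, Re = 1.60×10^6, f = 0.02929, h_f = 59.3 m ≈ 59.2 m ✓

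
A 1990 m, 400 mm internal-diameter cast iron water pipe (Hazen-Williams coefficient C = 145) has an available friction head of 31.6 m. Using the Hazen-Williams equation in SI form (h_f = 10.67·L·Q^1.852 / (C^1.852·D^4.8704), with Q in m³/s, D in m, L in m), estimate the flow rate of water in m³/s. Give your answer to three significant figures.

Q ≈ 0.387 m³/s

Rearranging: Q = [h_f·C^1.852·D^4.8704 / (10.67·L)]^(1/1.852)
Q = [31.6·145^1.852·0.400^4.8704 / (10.67·1990)]^0.540 = 0.3875 m³/s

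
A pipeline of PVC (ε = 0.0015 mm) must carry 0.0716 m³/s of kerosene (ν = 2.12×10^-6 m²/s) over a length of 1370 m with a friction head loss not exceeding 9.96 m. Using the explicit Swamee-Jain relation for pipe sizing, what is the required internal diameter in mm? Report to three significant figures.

D ≈ 252 mm

Swamee-Jain (Type III): D = 0.66·[ε^1.25·(LQ²/(gh_f))^4.75 + ν·Q^9.4·(L/(gh_f))^5.2]^0.04
LQ²/(gh_f) = 0.07188; L/(gh_f) = 14.02
Term 1 = ε^1.25·(…)^4.75 = 1.95×10^-13; Term 2 = ν·Q^9.4·(…)^5.2 = 3.36×10^-11
D = 0.66·(1.95×10^-13 + 3.36×10^-11)^0.04 = 0.2516 m = 252 mm
Check: V = 1.44 m/s, Re = 1.71×10^5, f = 0.01607, h_f = 9.25 m ≈ 9.96 m ✓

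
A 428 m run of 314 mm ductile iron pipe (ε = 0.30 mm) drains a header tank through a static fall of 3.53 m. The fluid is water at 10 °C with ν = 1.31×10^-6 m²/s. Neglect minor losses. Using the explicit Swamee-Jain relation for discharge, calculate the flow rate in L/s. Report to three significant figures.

Q ≈ 123 L/s

Swamee-Jain (Type II): Q = -0.965·√(gD⁵h_f/L)·ln[ε/(3.7D) + √(3.17ν²L/(gD³h_f))]
√(gD⁵h_f/L) = √(9.81·0.314⁵·3.53/428) = 0.01572
ε/(3.7D) = 2.58×10^-4; √(3.17ν²L/(gD³h_f)) = 4.66×10^-5
Q = -0.965·0.01572·ln(3.048×10^-4) = 0.1228 m³/s
Check: V = 1.59 m/s, Re = 3.80×10^5, f = 0.02035, h_f = 3.55 m ≈ 3.53 m ✓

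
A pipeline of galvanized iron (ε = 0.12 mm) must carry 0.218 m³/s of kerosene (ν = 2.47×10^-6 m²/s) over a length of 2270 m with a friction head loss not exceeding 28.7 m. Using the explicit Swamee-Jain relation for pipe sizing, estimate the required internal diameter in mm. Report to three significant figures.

Swamee-Jain (Type III): D = 0.66·[ε^1.25·(LQ²/(gh_f))^4.75 + ν·Q^9.4·(L/(gh_f))^5.2]^0.04
LQ²/(gh_f) = 0.3832; L/(gh_f) = 8.063
Term 1 = ε^1.25·(…)^4.75 = 1.32×10^-7; Term 2 = ν·Q^9.4·(…)^5.2 = 7.72×10^-8
D = 0.66·(1.32×10^-7 + 7.72×10^-8)^0.04 = 0.3567 m = 357 mm
Check: V = 2.18 m/s, Re = 3.15×10^5, f = 0.01724, h_f = 26.6 m ≈ 28.7 m ✓

D ≈ 357 mm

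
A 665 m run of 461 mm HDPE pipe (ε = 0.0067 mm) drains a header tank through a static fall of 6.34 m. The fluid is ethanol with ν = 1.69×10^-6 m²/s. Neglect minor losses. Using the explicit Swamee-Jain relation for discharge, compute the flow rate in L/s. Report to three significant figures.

Swamee-Jain (Type II): Q = -0.965·√(gD⁵h_f/L)·ln[ε/(3.7D) + √(3.17ν²L/(gD³h_f))]
√(gD⁵h_f/L) = √(9.81·0.461⁵·6.34/665) = 0.04413
ε/(3.7D) = 3.93×10^-6; √(3.17ν²L/(gD³h_f)) = 3.14×10^-5
Q = -0.965·0.04413·ln(3.536×10^-5) = 0.4365 m³/s
Check: V = 2.62 m/s, Re = 7.13×10^5, f = 0.01258, h_f = 6.33 m ≈ 6.34 m ✓

Q ≈ 436 L/s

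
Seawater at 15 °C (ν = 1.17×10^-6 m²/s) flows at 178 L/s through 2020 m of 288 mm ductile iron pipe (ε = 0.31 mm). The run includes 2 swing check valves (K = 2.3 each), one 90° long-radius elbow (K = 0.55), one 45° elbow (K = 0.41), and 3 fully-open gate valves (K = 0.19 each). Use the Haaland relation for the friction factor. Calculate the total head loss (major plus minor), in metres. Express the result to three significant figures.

V = 4Q/(πD²) = 2.732 m/s; V²/2g = 0.3805 m
Re = 6.73×10^5, ε/D = 0.00108 → f = 0.02040 (Haaland)
Major: h_f = f(L/D)·V²/2g = 0.02040·7014·0.3805 = 54.46 m
Minor: ΣK = 6.13; h_m = ΣK·V²/2g = 2.333 m
Total H_L = 54.46 + 2.333 = 56.79 m

H_L ≈ 56.8 m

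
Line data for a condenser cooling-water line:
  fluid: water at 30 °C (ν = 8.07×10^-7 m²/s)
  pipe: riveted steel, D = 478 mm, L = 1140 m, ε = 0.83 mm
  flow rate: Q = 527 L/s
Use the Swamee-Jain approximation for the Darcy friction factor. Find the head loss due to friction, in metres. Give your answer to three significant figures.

V = 4Q/(πD²) = 4·0.527/(π·0.478²) = 2.937 m/s
Re = VD/ν = 2.937·0.478/8.07×10^-7 = 1.74×10^6 → turbulent
ε/D = 0.83/478 = 0.00174
Swamee-Jain: f = 0.02274
h_f = f(L/D)V²/(2g) = 0.02274·(1140/0.478)·2.937²/(2·9.81) = 23.84 m

h_f ≈ 23.8 m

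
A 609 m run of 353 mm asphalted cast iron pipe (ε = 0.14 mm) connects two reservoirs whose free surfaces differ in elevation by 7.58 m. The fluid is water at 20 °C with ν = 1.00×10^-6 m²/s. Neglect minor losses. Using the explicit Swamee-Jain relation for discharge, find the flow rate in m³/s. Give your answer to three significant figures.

Swamee-Jain (Type II): Q = -0.965·√(gD⁵h_f/L)·ln[ε/(3.7D) + √(3.17ν²L/(gD³h_f))]
√(gD⁵h_f/L) = √(9.81·0.353⁵·7.58/609) = 0.02587
ε/(3.7D) = 1.07×10^-4; √(3.17ν²L/(gD³h_f)) = 2.43×10^-5
Q = -0.965·0.02587·ln(1.315×10^-4) = 0.2231 m³/s
Check: V = 2.28 m/s, Re = 8.05×10^5, f = 0.01669, h_f = 7.63 m ≈ 7.58 m ✓

Q ≈ 0.223 m³/s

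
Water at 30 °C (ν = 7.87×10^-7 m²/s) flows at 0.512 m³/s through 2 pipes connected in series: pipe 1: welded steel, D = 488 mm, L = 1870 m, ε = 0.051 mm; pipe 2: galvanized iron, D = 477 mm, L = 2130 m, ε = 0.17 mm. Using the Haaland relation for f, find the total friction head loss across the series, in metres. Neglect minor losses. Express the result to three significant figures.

Pipe 1: V = 2.737 m/s, Re = 1.70×10^6, ε/D = 1.05×10^-4, f = 0.01293, h_1 = f(L/D)V²/2g = 18.92 m
Pipe 2: V = 2.865 m/s, Re = 1.74×10^6, ε/D = 3.56×10^-4, f = 0.01586, h_2 = f(L/D)V²/2g = 29.63 m
Series → Q common, losses add: H = Σh = 48.55 m

H ≈ 48.6 m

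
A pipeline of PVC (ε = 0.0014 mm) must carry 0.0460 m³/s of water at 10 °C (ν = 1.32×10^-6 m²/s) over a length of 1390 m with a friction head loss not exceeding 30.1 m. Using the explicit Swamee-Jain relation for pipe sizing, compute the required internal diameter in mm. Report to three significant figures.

Swamee-Jain (Type III): D = 0.66·[ε^1.25·(LQ²/(gh_f))^4.75 + ν·Q^9.4·(L/(gh_f))^5.2]^0.04
LQ²/(gh_f) = 0.009961; L/(gh_f) = 4.707
Term 1 = ε^1.25·(…)^4.75 = 1.49×10^-17; Term 2 = ν·Q^9.4·(…)^5.2 = 1.12×10^-15
D = 0.66·(1.49×10^-17 + 1.12×10^-15)^0.04 = 0.1666 m = 167 mm
Check: V = 2.11 m/s, Re = 2.66×10^5, f = 0.01479, h_f = 28.0 m ≈ 30.1 m ✓

D ≈ 167 mm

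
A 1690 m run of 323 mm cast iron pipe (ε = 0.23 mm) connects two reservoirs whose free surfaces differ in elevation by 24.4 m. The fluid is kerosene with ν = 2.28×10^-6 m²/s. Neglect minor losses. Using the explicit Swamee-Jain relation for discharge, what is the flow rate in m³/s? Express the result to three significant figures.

Swamee-Jain (Type II): Q = -0.965·√(gD⁵h_f/L)·ln[ε/(3.7D) + √(3.17ν²L/(gD³h_f))]
√(gD⁵h_f/L) = √(9.81·0.323⁵·24.4/1690) = 0.02231
ε/(3.7D) = 1.92×10^-4; √(3.17ν²L/(gD³h_f)) = 5.88×10^-5
Q = -0.965·0.02231·ln(2.512×10^-4) = 0.1785 m³/s
Check: V = 2.18 m/s, Re = 3.09×10^5, f = 0.01942, h_f = 24.6 m ≈ 24.4 m ✓

Q ≈ 0.178 m³/s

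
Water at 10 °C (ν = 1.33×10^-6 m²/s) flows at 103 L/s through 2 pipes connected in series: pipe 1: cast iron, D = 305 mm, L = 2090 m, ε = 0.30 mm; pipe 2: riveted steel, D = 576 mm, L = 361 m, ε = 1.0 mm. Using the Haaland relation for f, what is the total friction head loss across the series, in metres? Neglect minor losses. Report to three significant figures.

H ≈ 14.3 m

Pipe 1: V = 1.410 m/s, Re = 3.23×10^5, ε/D = 9.84×10^-4, f = 0.02040, h_1 = f(L/D)V²/2g = 14.16 m
Pipe 2: V = 0.3953 m/s, Re = 1.71×10^5, ε/D = 0.00174, f = 0.02361, h_2 = f(L/D)V²/2g = 0.1178 m
Series → Q common, losses add: H = Σh = 14.28 m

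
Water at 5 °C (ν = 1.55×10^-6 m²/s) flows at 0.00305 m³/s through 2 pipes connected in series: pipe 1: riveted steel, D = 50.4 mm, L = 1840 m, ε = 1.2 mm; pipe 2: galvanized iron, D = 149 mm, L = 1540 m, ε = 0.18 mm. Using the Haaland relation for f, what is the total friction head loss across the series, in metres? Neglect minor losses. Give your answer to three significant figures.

Pipe 1: V = 1.529 m/s, Re = 4.97×10^4, ε/D = 0.0238, f = 0.05285, h_1 = f(L/D)V²/2g = 229.9 m
Pipe 2: V = 0.1749 m/s, Re = 1.68×10^4, ε/D = 0.00121, f = 0.02898, h_2 = f(L/D)V²/2g = 0.4671 m
Series → Q common, losses add: H = Σh = 230.3 m

H ≈ 230 m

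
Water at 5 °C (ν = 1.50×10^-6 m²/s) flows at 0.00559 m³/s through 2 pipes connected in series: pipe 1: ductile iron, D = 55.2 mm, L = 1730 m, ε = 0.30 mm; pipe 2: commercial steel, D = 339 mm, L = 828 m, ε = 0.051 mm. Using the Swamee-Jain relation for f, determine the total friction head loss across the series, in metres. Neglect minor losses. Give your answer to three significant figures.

Pipe 1: V = 2.336 m/s, Re = 8.60×10^4, ε/D = 0.00543, f = 0.03245, h_1 = f(L/D)V²/2g = 282.8 m
Pipe 2: V = 0.06193 m/s, Re = 1.40×10^4, ε/D = 1.50×10^-4, f = 0.02861, h_2 = f(L/D)V²/2g = 0.01366 m
Series → Q common, losses add: H = Σh = 282.9 m

H ≈ 283 m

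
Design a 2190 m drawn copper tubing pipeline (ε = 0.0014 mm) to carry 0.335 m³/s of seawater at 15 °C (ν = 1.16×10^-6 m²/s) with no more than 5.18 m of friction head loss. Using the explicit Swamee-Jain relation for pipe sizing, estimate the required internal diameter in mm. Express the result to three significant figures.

D ≈ 554 mm

Swamee-Jain (Type III): D = 0.66·[ε^1.25·(LQ²/(gh_f))^4.75 + ν·Q^9.4·(L/(gh_f))^5.2]^0.04
LQ²/(gh_f) = 4.837; L/(gh_f) = 43.10
Term 1 = ε^1.25·(…)^4.75 = 8.59×10^-5; Term 2 = ν·Q^9.4·(…)^5.2 = 0.0126
D = 0.66·(8.59×10^-5 + 0.0126)^0.04 = 0.5541 m = 554 mm
Check: V = 1.39 m/s, Re = 6.64×10^5, f = 0.01250, h_f = 4.86 m ≈ 5.18 m ✓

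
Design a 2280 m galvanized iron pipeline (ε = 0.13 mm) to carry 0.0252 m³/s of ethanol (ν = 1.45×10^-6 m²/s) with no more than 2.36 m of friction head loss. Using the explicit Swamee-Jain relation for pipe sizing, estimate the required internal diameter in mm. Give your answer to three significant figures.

Swamee-Jain (Type III): D = 0.66·[ε^1.25·(LQ²/(gh_f))^4.75 + ν·Q^9.4·(L/(gh_f))^5.2]^0.04
LQ²/(gh_f) = 0.06254; L/(gh_f) = 98.48
Term 1 = ε^1.25·(…)^4.75 = 2.66×10^-11; Term 2 = ν·Q^9.4·(…)^5.2 = 3.16×10^-11
D = 0.66·(2.66×10^-11 + 3.16×10^-11)^0.04 = 0.2571 m = 257 mm
Check: V = 0.485 m/s, Re = 8.61×10^4, f = 0.02085, h_f = 2.22 m ≈ 2.36 m ✓

D ≈ 257 mm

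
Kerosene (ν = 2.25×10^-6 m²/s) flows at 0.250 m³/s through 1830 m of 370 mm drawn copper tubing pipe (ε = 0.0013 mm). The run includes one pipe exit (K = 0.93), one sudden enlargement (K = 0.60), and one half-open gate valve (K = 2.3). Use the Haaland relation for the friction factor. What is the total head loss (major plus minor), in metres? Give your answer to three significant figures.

V = 4Q/(πD²) = 2.325 m/s; V²/2g = 0.2755 m
Re = 3.82×10^5, ε/D = 3.51×10^-6 → f = 0.01374 (Haaland)
Major: h_f = f(L/D)·V²/2g = 0.01374·4946·0.2755 = 18.73 m
Minor: ΣK = 3.83; h_m = ΣK·V²/2g = 1.055 m
Total H_L = 18.73 + 1.055 = 19.79 m

H_L ≈ 19.8 m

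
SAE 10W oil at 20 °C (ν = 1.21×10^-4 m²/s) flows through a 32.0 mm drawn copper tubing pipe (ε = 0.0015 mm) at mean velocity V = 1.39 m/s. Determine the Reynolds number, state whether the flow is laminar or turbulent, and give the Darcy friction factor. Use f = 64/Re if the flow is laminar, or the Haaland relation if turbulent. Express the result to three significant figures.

Re ≈ 368; laminar; f = 64/Re ≈ 0.174

Re = VD/ν = 1.390·0.0320/1.21×10^-4 = 368
Re < 2300 → laminar → f = 64/Re = 0.1741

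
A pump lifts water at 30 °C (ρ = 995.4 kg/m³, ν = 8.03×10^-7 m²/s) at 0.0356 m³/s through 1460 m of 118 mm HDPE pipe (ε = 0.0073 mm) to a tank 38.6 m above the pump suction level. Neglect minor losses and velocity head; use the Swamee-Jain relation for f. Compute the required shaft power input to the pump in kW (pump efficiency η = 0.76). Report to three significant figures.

V = 4Q/(πD²) = 3.255 m/s; Re = 4.78×10^5; ε/D = 6.19×10^-5; f = 0.01408
h_f = f(L/D)V²/2g = 94.08 m
Total head H = z + h_f = 38.6 + 94.08 = 132.7 m
P_hyd = ρgQH = 995.4·9.81·0.0356·132.7 = 46.12 kW
P_shaft = P_hyd/η = 46.12/0.76 = 60.69 kW

P_shaft ≈ 60.7 kW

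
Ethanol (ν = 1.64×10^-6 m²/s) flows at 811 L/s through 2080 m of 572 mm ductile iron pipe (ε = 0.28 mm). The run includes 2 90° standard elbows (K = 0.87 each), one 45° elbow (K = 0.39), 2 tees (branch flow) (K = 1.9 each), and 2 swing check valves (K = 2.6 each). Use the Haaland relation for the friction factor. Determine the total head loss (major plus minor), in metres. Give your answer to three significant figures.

V = 4Q/(πD²) = 3.156 m/s; V²/2g = 0.5077 m
Re = 1.10×10^6, ε/D = 4.90×10^-4 → f = 0.01706 (Haaland)
Major: h_f = f(L/D)·V²/2g = 0.01706·3636·0.5077 = 31.50 m
Minor: ΣK = 11.1; h_m = ΣK·V²/2g = 5.650 m
Total H_L = 31.50 + 5.650 = 37.15 m

H_L ≈ 37.1 m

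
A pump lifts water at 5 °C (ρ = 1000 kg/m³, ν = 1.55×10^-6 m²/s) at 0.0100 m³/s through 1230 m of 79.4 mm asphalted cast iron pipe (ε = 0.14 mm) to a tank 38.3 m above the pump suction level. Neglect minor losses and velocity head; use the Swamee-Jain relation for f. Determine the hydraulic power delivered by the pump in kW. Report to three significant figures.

P_hyd ≈ 11.5 kW

V = 4Q/(πD²) = 2.020 m/s; Re = 1.03×10^5; ε/D = 0.00176; f = 0.02464
h_f = f(L/D)V²/2g = 79.35 m
Total head H = z + h_f = 38.3 + 79.35 = 117.7 m
P_hyd = ρgQH = 1000·9.81·0.0100·117.7 = 11.54 kW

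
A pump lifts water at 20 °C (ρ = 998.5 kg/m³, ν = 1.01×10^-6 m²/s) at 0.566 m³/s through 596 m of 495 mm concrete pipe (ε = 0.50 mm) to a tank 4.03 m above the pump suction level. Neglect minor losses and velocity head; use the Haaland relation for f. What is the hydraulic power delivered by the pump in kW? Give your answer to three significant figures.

V = 4Q/(πD²) = 2.941 m/s; Re = 1.44×10^6; ε/D = 0.00101; f = 0.01991
h_f = f(L/D)V²/2g = 10.57 m
Total head H = z + h_f = 4.03 + 10.57 = 14.60 m
P_hyd = ρgQH = 998.5·9.81·0.566·14.60 = 80.93 kW

P_hyd ≈ 80.9 kW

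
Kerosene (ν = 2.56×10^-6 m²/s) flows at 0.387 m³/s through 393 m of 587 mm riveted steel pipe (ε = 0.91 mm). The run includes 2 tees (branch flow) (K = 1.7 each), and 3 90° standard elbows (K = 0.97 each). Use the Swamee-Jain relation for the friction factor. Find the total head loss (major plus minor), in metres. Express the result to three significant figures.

H_L ≈ 2.24 m

V = 4Q/(πD²) = 1.430 m/s; V²/2g = 0.1042 m
Re = 3.28×10^5, ε/D = 0.00155 → f = 0.02271 (Swamee-Jain)
Major: h_f = f(L/D)·V²/2g = 0.02271·669.5·0.1042 = 1.585 m
Minor: ΣK = 6.31; h_m = ΣK·V²/2g = 0.6577 m
Total H_L = 1.585 + 0.6577 = 2.243 m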